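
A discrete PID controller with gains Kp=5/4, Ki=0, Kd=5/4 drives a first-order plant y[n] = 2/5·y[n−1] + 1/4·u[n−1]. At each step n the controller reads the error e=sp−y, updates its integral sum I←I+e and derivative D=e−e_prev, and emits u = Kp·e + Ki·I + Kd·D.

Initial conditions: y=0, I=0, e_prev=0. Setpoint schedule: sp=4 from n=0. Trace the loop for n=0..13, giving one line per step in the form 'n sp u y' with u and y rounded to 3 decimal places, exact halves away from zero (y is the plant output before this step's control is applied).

0 4 10.000 0.000
1 4 -1.250 2.500
2 4 6.406 0.688
3 4 1.168 1.877
4 4 4.739 1.043
5 4 2.299 1.602
6 4 3.964 1.215
7 4 2.826 1.477
8 4 3.603 1.297
9 4 3.073 1.420
10 4 3.435 1.336
11 4 3.187 1.393
12 4 3.356 1.354
13 4 3.241 1.381

(exact arithmetic carried between steps; '≈' marks a value shown rounded to 6 d.p. or computed from one; I and e_prev carry over from the previous line; the table rounds u and y to 3 d.p., halves away from zero)
n=0: y=0, sp=4, e=sp−y=4; I=4, D=e−e_prev=4; u=5/4·4+0·4+5/4·4=10; next y=2/5·0+1/4·10=2.5
n=1: y=2.5, sp=4, e=sp−y=1.5; I=5.5, D=e−e_prev=-2.5; u=5/4·1.5+0·5.5+5/4·(-2.5)=-1.25; next y=2/5·2.5+1/4·(-1.25)=0.6875
n=2: y=0.6875, sp=4, e=sp−y=3.3125; I=8.8125, D=e−e_prev=1.8125; u=5/4·3.3125+0·8.8125+5/4·1.8125=6.40625; next y=2/5·0.6875+1/4·6.40625≈1.876563
n=3: y≈1.876563, sp=4, e=sp−y≈2.123438; I≈10.935938, D=e−e_prev≈-1.189063; u=5/4·2.123438+0·10.935938+5/4·(-1.189063)≈1.167969; next y=2/5·1.876563+1/4·1.167969≈1.042617
n=4: y≈1.042617, sp=4, e=sp−y≈2.957383; I≈13.893320, D=e−e_prev≈0.833945; u=5/4·2.957383+0·13.893320+5/4·0.833945≈4.739160; next y=2/5·1.042617+1/4·4.739160≈1.601837
n=5: y≈1.601837, sp=4, e=sp−y≈2.398163; I≈16.291483, D=e−e_prev≈-0.559220; u=5/4·2.398163+0·16.291483+5/4·(-0.559220)≈2.298679; next y=2/5·1.601837+1/4·2.298679≈1.215405
n=6: y≈1.215405, sp=4, e=sp−y≈2.784595; I≈19.076079, D=e−e_prev≈0.386432; u=5/4·2.784595+0·19.076079+5/4·0.386432≈3.963785; next y=2/5·1.215405+1/4·3.963785≈1.477108
n=7: y≈1.477108, sp=4, e=sp−y≈2.522892; I≈21.598971, D=e−e_prev≈-0.261703; u=5/4·2.522892+0·21.598971+5/4·(-0.261703)≈2.826486; next y=2/5·1.477108+1/4·2.826486≈1.297465
n=8: y≈1.297465, sp=4, e=sp−y≈2.702535; I≈24.301506, D=e−e_prev≈0.179643; u=5/4·2.702535+0·24.301506+5/4·0.179643≈3.602723; next y=2/5·1.297465+1/4·3.602723≈1.419667
n=9: y≈1.419667, sp=4, e=sp−y≈2.580333; I≈26.881839, D=e−e_prev≈-0.122202; u=5/4·2.580333+0·26.881839+5/4·(-0.122202)≈3.072664; next y=2/5·1.419667+1/4·3.072664≈1.336033
n=10: y≈1.336033, sp=4, e=sp−y≈2.663967; I≈29.545807, D=e−e_prev≈0.083634; u=5/4·2.663967+0·29.545807+5/4·0.083634≈3.434502; next y=2/5·1.336033+1/4·3.434502≈1.393038
n=11: y≈1.393038, sp=4, e=sp−y≈2.606962; I≈32.152768, D=e−e_prev≈-0.057006; u=5/4·2.606962+0·32.152768+5/4·(-0.057006)≈3.187445; next y=2/5·1.393038+1/4·3.187445≈1.354077
n=12: y≈1.354077, sp=4, e=sp−y≈2.645923; I≈34.798692, D=e−e_prev≈0.038962; u=5/4·2.645923+0·34.798692+5/4·0.038962≈3.356107; next y=2/5·1.354077+1/4·3.356107≈1.380657
n=13: y≈1.380657, sp=4, e=sp−y≈2.619343; I≈37.418034, D=e−e_prev≈-0.026581; u=5/4·2.619343+0·37.418034+5/4·(-0.026581)≈3.240952; next y=2/5·1.380657+1/4·3.240952≈1.362501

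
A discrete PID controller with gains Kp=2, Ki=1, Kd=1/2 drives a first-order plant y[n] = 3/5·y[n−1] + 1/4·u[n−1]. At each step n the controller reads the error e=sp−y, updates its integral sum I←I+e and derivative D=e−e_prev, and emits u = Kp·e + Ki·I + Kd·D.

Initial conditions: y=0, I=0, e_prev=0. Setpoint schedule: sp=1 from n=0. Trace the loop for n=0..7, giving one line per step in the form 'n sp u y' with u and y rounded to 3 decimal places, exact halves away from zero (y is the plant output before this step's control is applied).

0 1 3.500 0.000
1 1 0.938 0.875
2 1 1.905 0.759
3 1 1.484 0.932
4 1 1.644 0.930
5 1 1.577 0.969
6 1 1.604 0.976
7 1 1.594 0.986

(exact arithmetic carried between steps; '≈' marks a value shown rounded to 6 d.p. or computed from one; I and e_prev carry over from the previous line; the table rounds u and y to 3 d.p., halves away from zero)
n=0: y=0, sp=1, e=sp−y=1; I=1, D=e−e_prev=1; u=2·1+1·1+1/2·1=3.5; next y=3/5·0+1/4·3.5=0.875
n=1: y=0.875, sp=1, e=sp−y=0.125; I=1.125, D=e−e_prev=-0.875; u=2·0.125+1·1.125+1/2·(-0.875)=0.9375; next y=3/5·0.875+1/4·0.9375=0.759375
n=2: y=0.759375, sp=1, e=sp−y=0.240625; I=1.365625, D=e−e_prev=0.115625; u=2·0.240625+1·1.365625+1/2·0.115625≈1.904688; next y=3/5·0.759375+1/4·1.904688≈0.931797
n=3: y≈0.931797, sp=1, e=sp−y≈0.068203; I≈1.433828, D=e−e_prev≈-0.172422; u=2·0.068203+1·1.433828+1/2·(-0.172422)≈1.484023; next y=3/5·0.931797+1/4·1.484023≈0.930084
n=4: y≈0.930084, sp=1, e=sp−y≈0.069916; I≈1.503744, D=e−e_prev≈0.001713; u=2·0.069916+1·1.503744+1/2·0.001713≈1.644433; next y=3/5·0.930084+1/4·1.644433≈0.969159
n=5: y≈0.969159, sp=1, e=sp−y≈0.030841; I≈1.534586, D=e−e_prev≈-0.039075; u=2·0.030841+1·1.534586+1/2·(-0.039075)≈1.576731; next y=3/5·0.969159+1/4·1.576731≈0.975678
n=6: y≈0.975678, sp=1, e=sp−y≈0.024322; I≈1.558908, D=e−e_prev≈-0.006519; u=2·0.024322+1·1.558908+1/2·(-0.006519)≈1.604292; next y=3/5·0.975678+1/4·1.604292≈0.986480
n=7: y≈0.986480, sp=1, e=sp−y≈0.013520; I≈1.572428, D=e−e_prev≈-0.010802; u=2·0.013520+1·1.572428+1/2·(-0.010802)≈1.594067; next y=3/5·0.986480+1/4·1.594067≈0.990405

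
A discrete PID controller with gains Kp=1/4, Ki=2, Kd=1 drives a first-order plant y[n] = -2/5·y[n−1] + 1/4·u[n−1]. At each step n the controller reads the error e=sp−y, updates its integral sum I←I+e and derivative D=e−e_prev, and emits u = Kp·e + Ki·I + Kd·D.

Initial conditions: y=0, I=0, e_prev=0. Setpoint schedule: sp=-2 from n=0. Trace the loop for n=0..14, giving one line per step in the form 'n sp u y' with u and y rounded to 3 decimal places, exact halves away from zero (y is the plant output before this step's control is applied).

0 -2 -6.500 0.000
1 -2 -3.219 -1.625
2 -2 -10.372 -0.155
3 -2 -4.869 -2.531
4 -2 -13.744 -0.205
5 -2 -4.773 -3.354
6 -2 -16.597 0.148
7 -2 -3.231 -4.209
8 -2 -19.695 0.876
9 -2 -0.375 -5.274
10 -2 -23.669 2.016
11 -2 3.992 -6.724
12 -2 -29.136 3.688
13 -2 10.351 -8.759
14 -2 -36.841 6.091

(exact arithmetic carried between steps; '≈' marks a value shown rounded to 6 d.p. or computed from one; I and e_prev carry over from the previous line; the table rounds u and y to 3 d.p., halves away from zero)
n=0: y=0, sp=-2, e=sp−y=-2; I=-2, D=e−e_prev=-2; u=1/4·(-2)+2·(-2)+1·(-2)=-6.5; next y=-2/5·0+1/4·(-6.5)=-1.625
n=1: y=-1.625, sp=-2, e=sp−y=-0.375; I=-2.375, D=e−e_prev=1.625; u=1/4·(-0.375)+2·(-2.375)+1·1.625=-3.21875; next y=-2/5·(-1.625)+1/4·(-3.21875)≈-0.154688
n=2: y≈-0.154688, sp=-2, e=sp−y≈-1.845313; I≈-4.220313, D=e−e_prev≈-1.470313; u=1/4·(-1.845313)+2·(-4.220313)+1·(-1.470313)≈-10.372266; next y=-2/5·(-0.154688)+1/4·(-10.372266)≈-2.531191
n=3: y≈-2.531191, sp=-2, e=sp−y≈0.531191; I≈-3.689121, D=e−e_prev≈2.376504; u=1/4·0.531191+2·(-3.689121)+1·2.376504≈-4.868940; next y=-2/5·(-2.531191)+1/4·(-4.868940)≈-0.204759
n=4: y≈-0.204759, sp=-2, e=sp−y≈-1.795241; I≈-5.484363, D=e−e_prev≈-2.326433; u=1/4·(-1.795241)+2·(-5.484363)+1·(-2.326433)≈-13.743968; next y=-2/5·(-0.204759)+1/4·(-13.743968)≈-3.354089
n=5: y≈-3.354089, sp=-2, e=sp−y≈1.354089; I≈-4.130274, D=e−e_prev≈3.149330; u=1/4·1.354089+2·(-4.130274)+1·3.149330≈-4.772695; next y=-2/5·(-3.354089)+1/4·(-4.772695)≈0.148462
n=6: y≈0.148462, sp=-2, e=sp−y≈-2.148462; I≈-6.278735, D=e−e_prev≈-3.502550; u=1/4·(-2.148462)+2·(-6.278735)+1·(-3.502550)≈-16.597137; next y=-2/5·0.148462+1/4·(-16.597137)≈-4.208669
n=7: y≈-4.208669, sp=-2, e=sp−y≈2.208669; I≈-4.070067, D=e−e_prev≈4.357130; u=1/4·2.208669+2·(-4.070067)+1·4.357130≈-3.230836; next y=-2/5·(-4.208669)+1/4·(-3.230836)≈0.875759
n=8: y≈0.875759, sp=-2, e=sp−y≈-2.875759; I≈-6.945825, D=e−e_prev≈-5.084427; u=1/4·(-2.875759)+2·(-6.945825)+1·(-5.084427)≈-19.695018; next y=-2/5·0.875759+1/4·(-19.695018)≈-5.274058
n=9: y≈-5.274058, sp=-2, e=sp−y≈3.274058; I≈-3.671767, D=e−e_prev≈6.149816; u=1/4·3.274058+2·(-3.671767)+1·6.149816≈-0.375204; next y=-2/5·(-5.274058)+1/4·(-0.375204)≈2.015822
n=10: y≈2.015822, sp=-2, e=sp−y≈-4.015822; I≈-7.687590, D=e−e_prev≈-7.289880; u=1/4·(-4.015822)+2·(-7.687590)+1·(-7.289880)≈-23.669015; next y=-2/5·2.015822+1/4·(-23.669015)≈-6.723582
n=11: y≈-6.723582, sp=-2, e=sp−y≈4.723582; I≈-2.964007, D=e−e_prev≈8.739405; u=1/4·4.723582+2·(-2.964007)+1·8.739405≈3.992286; next y=-2/5·(-6.723582)+1/4·3.992286≈3.687504
n=12: y≈3.687504, sp=-2, e=sp−y≈-5.687504; I≈-8.651512, D=e−e_prev≈-10.411087; u=1/4·(-5.687504)+2·(-8.651512)+1·(-10.411087)≈-29.135986; next y=-2/5·3.687504+1/4·(-29.135986)≈-8.758998
n=13: y≈-8.758998, sp=-2, e=sp−y≈6.758998; I≈-1.892513, D=e−e_prev≈12.446503; u=1/4·6.758998+2·(-1.892513)+1·12.446503≈10.351226; next y=-2/5·(-8.758998)+1/4·10.351226≈6.091406
n=14: y≈6.091406, sp=-2, e=sp−y≈-8.091406; I≈-9.983919, D=e−e_prev≈-14.850404; u=1/4·(-8.091406)+2·(-9.983919)+1·(-14.850404)≈-36.841094; next y=-2/5·6.091406+1/4·(-36.841094)≈-11.646836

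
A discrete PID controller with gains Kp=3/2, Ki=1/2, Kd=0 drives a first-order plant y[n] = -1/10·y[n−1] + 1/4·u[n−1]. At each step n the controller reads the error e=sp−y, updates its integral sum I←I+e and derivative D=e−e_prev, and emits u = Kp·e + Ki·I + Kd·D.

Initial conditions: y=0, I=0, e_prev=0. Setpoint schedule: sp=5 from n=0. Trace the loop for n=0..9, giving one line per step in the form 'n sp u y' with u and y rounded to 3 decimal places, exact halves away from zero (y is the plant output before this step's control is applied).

(exact arithmetic carried between steps; '≈' marks a value shown rounded to 6 d.p. or computed from one; I and e_prev carry over from the previous line; the table rounds u and y to 3 d.p., halves away from zero)
n=0: y=0, sp=5, e=sp−y=5; I=5, D=e−e_prev=5; u=3/2·5+1/2·5+0·5=10; next y=-1/10·0+1/4·10=2.5
n=1: y=2.5, sp=5, e=sp−y=2.5; I=7.5, D=e−e_prev=-2.5; u=3/2·2.5+1/2·7.5+0·(-2.5)=7.5; next y=-1/10·2.5+1/4·7.5=1.625
n=2: y=1.625, sp=5, e=sp−y=3.375; I=10.875, D=e−e_prev=0.875; u=3/2·3.375+1/2·10.875+0·0.875=10.5; next y=-1/10·1.625+1/4·10.5=2.4625
n=3: y=2.4625, sp=5, e=sp−y=2.5375; I=13.4125, D=e−e_prev=-0.8375; u=3/2·2.5375+1/2·13.4125+0·(-0.8375)=10.5125; next y=-1/10·2.4625+1/4·10.5125=2.381875
n=4: y=2.381875, sp=5, e=sp−y=2.618125; I=16.030625, D=e−e_prev=0.080625; u=3/2·2.618125+1/2·16.030625+0·0.080625=11.9425; next y=-1/10·2.381875+1/4·11.9425≈2.747438
n=5: y≈2.747438, sp=5, e=sp−y≈2.252563; I≈18.283188, D=e−e_prev≈-0.365563; u=3/2·2.252563+1/2·18.283188+0·(-0.365563)≈12.520438; next y=-1/10·2.747438+1/4·12.520438≈2.855366
n=6: y≈2.855366, sp=5, e=sp−y≈2.144634; I≈20.427822, D=e−e_prev≈-0.107928; u=3/2·2.144634+1/2·20.427822+0·(-0.107928)≈13.430863; next y=-1/10·2.855366+1/4·13.430863≈3.072179
n=7: y≈3.072179, sp=5, e=sp−y≈1.927821; I≈22.355643, D=e−e_prev≈-0.216813; u=3/2·1.927821+1/2·22.355643+0·(-0.216813)≈14.069553; next y=-1/10·3.072179+1/4·14.069553≈3.210170
n=8: y≈3.210170, sp=5, e=sp−y≈1.789830; I≈24.145473, D=e−e_prev≈-0.137991; u=3/2·1.789830+1/2·24.145473+0·(-0.137991)≈14.757481; next y=-1/10·3.210170+1/4·14.757481≈3.368353
n=9: y≈3.368353, sp=5, e=sp−y≈1.631647; I≈25.777119, D=e−e_prev≈-0.158183; u=3/2·1.631647+1/2·25.777119+0·(-0.158183)≈15.336030; next y=-1/10·3.368353+1/4·15.336030≈3.497172

0 5 10.000 0.000
1 5 7.500 2.500
2 5 10.500 1.625
3 5 10.513 2.463
4 5 11.943 2.382
5 5 12.520 2.747
6 5 13.431 2.855
7 5 14.070 3.072
8 5 14.757 3.210
9 5 15.336 3.368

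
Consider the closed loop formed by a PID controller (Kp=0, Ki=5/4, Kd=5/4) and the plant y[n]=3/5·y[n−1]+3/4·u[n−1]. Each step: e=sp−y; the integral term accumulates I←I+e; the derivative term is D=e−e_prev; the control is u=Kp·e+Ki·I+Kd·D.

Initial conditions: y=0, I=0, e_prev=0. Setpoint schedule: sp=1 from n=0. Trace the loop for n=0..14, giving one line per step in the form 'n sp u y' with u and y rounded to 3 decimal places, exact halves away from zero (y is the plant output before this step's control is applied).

(exact arithmetic carried between steps; '≈' marks a value shown rounded to 6 d.p. or computed from one; I and e_prev carry over from the previous line; the table rounds u and y to 3 d.p., halves away from zero)
n=0: y=0, sp=1, e=sp−y=1; I=1, D=e−e_prev=1; u=0·1+5/4·1+5/4·1=2.5; next y=3/5·0+3/4·2.5=1.875
n=1: y=1.875, sp=1, e=sp−y=-0.875; I=0.125, D=e−e_prev=-1.875; u=0·(-0.875)+5/4·0.125+5/4·(-1.875)=-2.1875; next y=3/5·1.875+3/4·(-2.1875)=-0.515625
n=2: y=-0.515625, sp=1, e=sp−y=1.515625; I=1.640625, D=e−e_prev=2.390625; u=0·1.515625+5/4·1.640625+5/4·2.390625≈5.039063; next y=3/5·(-0.515625)+3/4·5.039063≈3.469922
n=3: y≈3.469922, sp=1, e=sp−y≈-2.469922; I≈-0.829297, D=e−e_prev≈-3.985547; u=0·(-2.469922)+5/4·(-0.829297)+5/4·(-3.985547)≈-6.018555; next y=3/5·3.469922+3/4·(-6.018555)≈-2.431963
n=4: y≈-2.431963, sp=1, e=sp−y≈3.431963; I≈2.602666, D=e−e_prev≈5.901885; u=0·3.431963+5/4·2.602666+5/4·5.901885≈10.630688; next y=3/5·(-2.431963)+3/4·10.630688≈6.513839
n=5: y≈6.513839, sp=1, e=sp−y≈-5.513839; I≈-2.911173, D=e−e_prev≈-8.945802; u=0·(-5.513839)+5/4·(-2.911173)+5/4·(-8.945802)≈-14.821218; next y=3/5·6.513839+3/4·(-14.821218)≈-7.207610
n=6: y≈-7.207610, sp=1, e=sp−y≈8.207610; I≈5.296437, D=e−e_prev≈13.721449; u=0·8.207610+5/4·5.296437+5/4·13.721449≈23.772358; next y=3/5·(-7.207610)+3/4·23.772358≈13.504702
n=7: y≈13.504702, sp=1, e=sp−y≈-12.504702; I≈-7.208265, D=e−e_prev≈-20.712312; u=0·(-12.504702)+5/4·(-7.208265)+5/4·(-20.712312)≈-34.900721; next y=3/5·13.504702+3/4·(-34.900721)≈-18.072720
n=8: y≈-18.072720, sp=1, e=sp−y≈19.072720; I≈11.864455, D=e−e_prev≈31.577422; u=0·19.072720+5/4·11.864455+5/4·31.577422≈54.302346; next y=3/5·(-18.072720)+3/4·54.302346≈29.883128
n=9: y≈29.883128, sp=1, e=sp−y≈-28.883128; I≈-17.018673, D=e−e_prev≈-47.955847; u=0·(-28.883128)+5/4·(-17.018673)+5/4·(-47.955847)≈-81.218150; next y=3/5·29.883128+3/4·(-81.218150)≈-42.983736
n=10: y≈-42.983736, sp=1, e=sp−y≈43.983736; I≈26.965063, D=e−e_prev≈72.866864; u=0·43.983736+5/4·26.965063+5/4·72.866864≈124.789909; next y=3/5·(-42.983736)+3/4·124.789909≈67.802190
n=11: y≈67.802190, sp=1, e=sp−y≈-66.802190; I≈-39.837127, D=e−e_prev≈-110.785926; u=0·(-66.802190)+5/4·(-39.837127)+5/4·(-110.785926)≈-188.278816; next y=3/5·67.802190+3/4·(-188.278816)≈-100.527798
n=12: y≈-100.527798, sp=1, e=sp−y≈101.527798; I≈61.690671, D=e−e_prev≈168.329988; u=0·101.527798+5/4·61.690671+5/4·168.329988≈287.525824; next y=3/5·(-100.527798)+3/4·287.525824≈155.327689
n=13: y≈155.327689, sp=1, e=sp−y≈-154.327689; I≈-92.637018, D=e−e_prev≈-255.855487; u=0·(-154.327689)+5/4·(-92.637018)+5/4·(-255.855487)≈-435.615631; next y=3/5·155.327689+3/4·(-435.615631)≈-233.515110
n=14: y≈-233.515110, sp=1, e=sp−y≈234.515110; I≈141.878092, D=e−e_prev≈388.842799; u=0·234.515110+5/4·141.878092+5/4·388.842799≈663.401113; next y=3/5·(-233.515110)+3/4·663.401113≈357.441769

0 1 2.500 0.000
1 1 -2.188 1.875
2 1 5.039 -0.516
3 1 -6.019 3.470
4 1 10.631 -2.432
5 1 -14.821 6.514
6 1 23.772 -7.208
7 1 -34.901 13.505
8 1 54.302 -18.073
9 1 -81.218 29.883
10 1 124.790 -42.984
11 1 -188.279 67.802
12 1 287.526 -100.528
13 1 -435.616 155.328
14 1 663.401 -233.515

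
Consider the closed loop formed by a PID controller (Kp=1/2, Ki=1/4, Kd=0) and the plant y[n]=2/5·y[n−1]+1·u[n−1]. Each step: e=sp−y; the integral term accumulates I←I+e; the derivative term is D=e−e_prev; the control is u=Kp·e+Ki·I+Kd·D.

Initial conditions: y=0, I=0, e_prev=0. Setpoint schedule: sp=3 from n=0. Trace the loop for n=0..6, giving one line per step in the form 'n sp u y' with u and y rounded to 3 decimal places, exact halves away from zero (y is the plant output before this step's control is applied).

(exact arithmetic carried between steps; '≈' marks a value shown rounded to 6 d.p. or computed from one; I and e_prev carry over from the previous line; the table rounds u and y to 3 d.p., halves away from zero)
n=0: y=0, sp=3, e=sp−y=3; I=3, D=e−e_prev=3; u=1/2·3+1/4·3+0·3=2.25; next y=2/5·0+1·2.25=2.25
n=1: y=2.25, sp=3, e=sp−y=0.75; I=3.75, D=e−e_prev=-2.25; u=1/2·0.75+1/4·3.75+0·(-2.25)=1.3125; next y=2/5·2.25+1·1.3125=2.2125
n=2: y=2.2125, sp=3, e=sp−y=0.7875; I=4.5375, D=e−e_prev=0.0375; u=1/2·0.7875+1/4·4.5375+0·0.0375=1.528125; next y=2/5·2.2125+1·1.528125=2.413125
n=3: y=2.413125, sp=3, e=sp−y=0.586875; I=5.124375, D=e−e_prev=-0.200625; u=1/2·0.586875+1/4·5.124375+0·(-0.200625)≈1.574531; next y=2/5·2.413125+1·1.574531≈2.539781
n=4: y≈2.539781, sp=3, e=sp−y≈0.460219; I≈5.584594, D=e−e_prev≈-0.126656; u=1/2·0.460219+1/4·5.584594+0·(-0.126656)≈1.626258; next y=2/5·2.539781+1·1.626258≈2.642170
n=5: y≈2.642170, sp=3, e=sp−y≈0.357830; I≈5.942423, D=e−e_prev≈-0.102389; u=1/2·0.357830+1/4·5.942423+0·(-0.102389)≈1.664521; next y=2/5·2.642170+1·1.664521≈2.721389
n=6: y≈2.721389, sp=3, e=sp−y≈0.278611; I≈6.221035, D=e−e_prev≈-0.079219; u=1/2·0.278611+1/4·6.221035+0·(-0.079219)≈1.694564; next y=2/5·2.721389+1·1.694564≈2.783120

0 3 2.250 0.000
1 3 1.313 2.250
2 3 1.528 2.213
3 3 1.575 2.413
4 3 1.626 2.540
5 3 1.665 2.642
6 3 1.695 2.721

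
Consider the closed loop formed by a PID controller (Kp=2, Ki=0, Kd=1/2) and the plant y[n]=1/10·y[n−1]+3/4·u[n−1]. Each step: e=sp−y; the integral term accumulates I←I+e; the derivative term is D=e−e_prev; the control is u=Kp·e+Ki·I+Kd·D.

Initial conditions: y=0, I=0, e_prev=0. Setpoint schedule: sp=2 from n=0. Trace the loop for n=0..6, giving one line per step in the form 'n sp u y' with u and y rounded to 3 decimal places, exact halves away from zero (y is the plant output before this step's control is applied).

0 2 5.000 0.000
1 2 -5.375 3.750
2 2 15.016 -3.656
3 2 -25.068 10.896
4 2 53.727 -17.712
5 2 -101.166 38.524
6 2 203.318 -72.022

(exact arithmetic carried between steps; '≈' marks a value shown rounded to 6 d.p. or computed from one; I and e_prev carry over from the previous line; the table rounds u and y to 3 d.p., halves away from zero)
n=0: y=0, sp=2, e=sp−y=2; I=2, D=e−e_prev=2; u=2·2+0·2+1/2·2=5; next y=1/10·0+3/4·5=3.75
n=1: y=3.75, sp=2, e=sp−y=-1.75; I=0.25, D=e−e_prev=-3.75; u=2·(-1.75)+0·0.25+1/2·(-3.75)=-5.375; next y=1/10·3.75+3/4·(-5.375)=-3.65625
n=2: y=-3.65625, sp=2, e=sp−y=5.65625; I=5.90625, D=e−e_prev=7.40625; u=2·5.65625+0·5.90625+1/2·7.40625=15.015625; next y=1/10·(-3.65625)+3/4·15.015625≈10.896094
n=3: y≈10.896094, sp=2, e=sp−y≈-8.896094; I≈-2.989844, D=e−e_prev≈-14.552344; u=2·(-8.896094)+0·(-2.989844)+1/2·(-14.552344)≈-25.068359; next y=1/10·10.896094+3/4·(-25.068359)≈-17.711660
n=4: y≈-17.711660, sp=2, e=sp−y≈19.711660; I≈16.721816, D=e−e_prev≈28.607754; u=2·19.711660+0·16.721816+1/2·28.607754≈53.727197; next y=1/10·(-17.711660)+3/4·53.727197≈38.524232
n=5: y≈38.524232, sp=2, e=sp−y≈-36.524232; I≈-19.802416, D=e−e_prev≈-56.235892; u=2·(-36.524232)+0·(-19.802416)+1/2·(-56.235892)≈-101.166410; next y=1/10·38.524232+3/4·(-101.166410)≈-72.022384
n=6: y≈-72.022384, sp=2, e=sp−y≈74.022384; I≈54.219969, D=e−e_prev≈110.546616; u=2·74.022384+0·54.219969+1/2·110.546616≈203.318077; next y=1/10·(-72.022384)+3/4·203.318077≈145.286319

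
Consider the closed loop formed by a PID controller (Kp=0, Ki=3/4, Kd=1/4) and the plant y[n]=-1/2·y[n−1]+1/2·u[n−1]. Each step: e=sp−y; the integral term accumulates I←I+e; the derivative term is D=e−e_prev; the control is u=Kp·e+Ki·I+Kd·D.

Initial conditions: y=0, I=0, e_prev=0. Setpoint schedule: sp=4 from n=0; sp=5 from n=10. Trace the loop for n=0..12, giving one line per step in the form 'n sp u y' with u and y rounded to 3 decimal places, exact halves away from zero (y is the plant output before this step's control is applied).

(exact arithmetic carried between steps; '≈' marks a value shown rounded to 6 d.p. or computed from one; I and e_prev carry over from the previous line; the table rounds u and y to 3 d.p., halves away from zero)
n=0: y=0, sp=4, e=sp−y=4; I=4, D=e−e_prev=4; u=0·4+3/4·4+1/4·4=4; next y=-1/2·0+1/2·4=2
n=1: y=2, sp=4, e=sp−y=2; I=6, D=e−e_prev=-2; u=0·2+3/4·6+1/4·(-2)=4; next y=-1/2·2+1/2·4=1
n=2: y=1, sp=4, e=sp−y=3; I=9, D=e−e_prev=1; u=0·3+3/4·9+1/4·1=7; next y=-1/2·1+1/2·7=3
n=3: y=3, sp=4, e=sp−y=1; I=10, D=e−e_prev=-2; u=0·1+3/4·10+1/4·(-2)=7; next y=-1/2·3+1/2·7=2
n=4: y=2, sp=4, e=sp−y=2; I=12, D=e−e_prev=1; u=0·2+3/4·12+1/4·1=9.25; next y=-1/2·2+1/2·9.25=3.625
n=5: y=3.625, sp=4, e=sp−y=0.375; I=12.375, D=e−e_prev=-1.625; u=0·0.375+3/4·12.375+1/4·(-1.625)=8.875; next y=-1/2·3.625+1/2·8.875=2.625
n=6: y=2.625, sp=4, e=sp−y=1.375; I=13.75, D=e−e_prev=1; u=0·1.375+3/4·13.75+1/4·1=10.5625; next y=-1/2·2.625+1/2·10.5625=3.96875
n=7: y=3.96875, sp=4, e=sp−y=0.03125; I=13.78125, D=e−e_prev=-1.34375; u=0·0.03125+3/4·13.78125+1/4·(-1.34375)=10; next y=-1/2·3.96875+1/2·10=3.015625
n=8: y=3.015625, sp=4, e=sp−y=0.984375; I=14.765625, D=e−e_prev=0.953125; u=0·0.984375+3/4·14.765625+1/4·0.953125=11.3125; next y=-1/2·3.015625+1/2·11.3125≈4.148438
n=9: y≈4.148438, sp=4, e=sp−y≈-0.148438; I≈14.617188, D=e−e_prev≈-1.132813; u=0·(-0.148438)+3/4·14.617188+1/4·(-1.132813)≈10.679688; next y=-1/2·4.148438+1/2·10.679688≈3.265625
n=10: y=3.265625, sp=5, e=sp−y=1.734375; I≈16.351563, D=e−e_prev≈1.882813; u=0·1.734375+3/4·16.351563+1/4·1.882813≈12.734375; next y=-1/2·3.265625+1/2·12.734375≈4.734375
n=11: y=4.734375, sp=5, e=sp−y=0.265625; I≈16.617188, D=e−e_prev=-1.46875; u=0·0.265625+3/4·16.617188+1/4·(-1.46875)≈12.095703; next y=-1/2·4.734375+1/2·12.095703≈3.680664
n=12: y≈3.680664, sp=5, e=sp−y≈1.319336; I≈17.936523, D=e−e_prev≈1.053711; u=0·1.319336+3/4·17.936523+1/4·1.053711≈13.715820; next y=-1/2·3.680664+1/2·13.715820≈5.017578

0 4 4.000 0.000
1 4 4.000 2.000
2 4 7.000 1.000
3 4 7.000 3.000
4 4 9.250 2.000
5 4 8.875 3.625
6 4 10.563 2.625
7 4 10.000 3.969
8 4 11.313 3.016
9 4 10.680 4.148
10 5 12.734 3.266
11 5 12.096 4.734
12 5 13.716 3.681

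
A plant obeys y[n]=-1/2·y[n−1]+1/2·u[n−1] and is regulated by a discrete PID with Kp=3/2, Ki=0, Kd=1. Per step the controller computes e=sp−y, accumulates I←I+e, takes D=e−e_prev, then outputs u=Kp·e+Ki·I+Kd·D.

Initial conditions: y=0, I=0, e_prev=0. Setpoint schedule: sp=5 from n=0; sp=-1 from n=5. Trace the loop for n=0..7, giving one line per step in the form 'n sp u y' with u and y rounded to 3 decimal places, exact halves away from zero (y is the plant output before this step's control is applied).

(exact arithmetic carried between steps; '≈' marks a value shown rounded to 6 d.p. or computed from one; I and e_prev carry over from the previous line; the table rounds u and y to 3 d.p., halves away from zero)
n=0: y=0, sp=5, e=sp−y=5; I=5, D=e−e_prev=5; u=3/2·5+0·5+1·5=12.5; next y=-1/2·0+1/2·12.5=6.25
n=1: y=6.25, sp=5, e=sp−y=-1.25; I=3.75, D=e−e_prev=-6.25; u=3/2·(-1.25)+0·3.75+1·(-6.25)=-8.125; next y=-1/2·6.25+1/2·(-8.125)=-7.1875
n=2: y=-7.1875, sp=5, e=sp−y=12.1875; I=15.9375, D=e−e_prev=13.4375; u=3/2·12.1875+0·15.9375+1·13.4375=31.71875; next y=-1/2·(-7.1875)+1/2·31.71875=19.453125
n=3: y=19.453125, sp=5, e=sp−y=-14.453125; I=1.484375, D=e−e_prev=-26.640625; u=3/2·(-14.453125)+0·1.484375+1·(-26.640625)≈-48.320313; next y=-1/2·19.453125+1/2·(-48.320313)≈-33.886719
n=4: y≈-33.886719, sp=5, e=sp−y≈38.886719; I≈40.371094, D=e−e_prev≈53.339844; u=3/2·38.886719+0·40.371094+1·53.339844≈111.669922; next y=-1/2·(-33.886719)+1/2·111.669922≈72.778320
n=5: y≈72.778320, sp=-1, e=sp−y≈-73.778320; I≈-33.407227, D=e−e_prev≈-112.665039; u=3/2·(-73.778320)+0·(-33.407227)+1·(-112.665039)≈-223.332520; next y=-1/2·72.778320+1/2·(-223.332520)≈-148.055420
n=6: y≈-148.055420, sp=-1, e=sp−y≈147.055420; I≈113.648193, D=e−e_prev≈220.833740; u=3/2·147.055420+0·113.648193+1·220.833740≈441.416870; next y=-1/2·(-148.055420)+1/2·441.416870≈294.736145
n=7: y≈294.736145, sp=-1, e=sp−y≈-295.736145; I≈-182.087952, D=e−e_prev≈-442.791565; u=3/2·(-295.736145)+0·(-182.087952)+1·(-442.791565)≈-886.395782; next y=-1/2·294.736145+1/2·(-886.395782)≈-590.565964

0 5 12.500 0.000
1 5 -8.125 6.250
2 5 31.719 -7.188
3 5 -48.320 19.453
4 5 111.670 -33.887
5 -1 -223.333 72.778
6 -1 441.417 -148.055
7 -1 -886.396 294.736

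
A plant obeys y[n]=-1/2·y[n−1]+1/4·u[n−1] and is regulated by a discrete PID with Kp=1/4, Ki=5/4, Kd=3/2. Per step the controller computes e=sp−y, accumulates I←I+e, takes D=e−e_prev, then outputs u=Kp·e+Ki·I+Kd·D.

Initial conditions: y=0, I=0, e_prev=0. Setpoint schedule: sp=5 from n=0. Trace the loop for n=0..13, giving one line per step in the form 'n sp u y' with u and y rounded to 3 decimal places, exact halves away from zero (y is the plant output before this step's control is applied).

0 5 15.000 0.000
1 5 2.500 3.750
2 5 24.688 -1.250
3 5 0.859 6.797
4 5 40.625 -3.184
5 5 -8.911 11.748
6 5 64.601 -8.102
7 5 -33.705 20.201
8 5 105.932 -18.527
9 5 -85.572 35.746
10 5 182.443 -39.266
11 5 -188.273 65.244
12 5 327.989 -79.690
13 5 -388.146 121.842

(exact arithmetic carried between steps; '≈' marks a value shown rounded to 6 d.p. or computed from one; I and e_prev carry over from the previous line; the table rounds u and y to 3 d.p., halves away from zero)
n=0: y=0, sp=5, e=sp−y=5; I=5, D=e−e_prev=5; u=1/4·5+5/4·5+3/2·5=15; next y=-1/2·0+1/4·15=3.75
n=1: y=3.75, sp=5, e=sp−y=1.25; I=6.25, D=e−e_prev=-3.75; u=1/4·1.25+5/4·6.25+3/2·(-3.75)=2.5; next y=-1/2·3.75+1/4·2.5=-1.25
n=2: y=-1.25, sp=5, e=sp−y=6.25; I=12.5, D=e−e_prev=5; u=1/4·6.25+5/4·12.5+3/2·5=24.6875; next y=-1/2·(-1.25)+1/4·24.6875=6.796875
n=3: y=6.796875, sp=5, e=sp−y=-1.796875; I=10.703125, D=e−e_prev=-8.046875; u=1/4·(-1.796875)+5/4·10.703125+3/2·(-8.046875)=0.859375; next y=-1/2·6.796875+1/4·0.859375≈-3.183594
n=4: y≈-3.183594, sp=5, e=sp−y≈8.183594; I≈18.886719, D=e−e_prev≈9.980469; u=1/4·8.183594+5/4·18.886719+3/2·9.980469≈40.625; next y=-1/2·(-3.183594)+1/4·40.625≈11.748047
n=5: y≈11.748047, sp=5, e=sp−y≈-6.748047; I≈12.138672, D=e−e_prev≈-14.931641; u=1/4·(-6.748047)+5/4·12.138672+3/2·(-14.931641)≈-8.911133; next y=-1/2·11.748047+1/4·(-8.911133)≈-8.101807
n=6: y≈-8.101807, sp=5, e=sp−y≈13.101807; I≈25.240479, D=e−e_prev≈19.849854; u=1/4·13.101807+5/4·25.240479+3/2·19.849854≈64.600830; next y=-1/2·(-8.101807)+1/4·64.600830≈20.201111
n=7: y≈20.201111, sp=5, e=sp−y≈-15.201111; I≈10.039368, D=e−e_prev≈-28.302917; u=1/4·(-15.201111)+5/4·10.039368+3/2·(-28.302917)≈-33.705444; next y=-1/2·20.201111+1/4·(-33.705444)≈-18.526917
n=8: y≈-18.526917, sp=5, e=sp−y≈23.526917; I≈33.566284, D=e−e_prev≈38.728027; u=1/4·23.526917+5/4·33.566284+3/2·38.728027≈105.931625; next y=-1/2·(-18.526917)+1/4·105.931625≈35.746365
n=9: y≈35.746365, sp=5, e=sp−y≈-30.746365; I≈2.819920, D=e−e_prev≈-54.273281; u=1/4·(-30.746365)+5/4·2.819920+3/2·(-54.273281)≈-85.571613; next y=-1/2·35.746365+1/4·(-85.571613)≈-39.266086
n=10: y≈-39.266086, sp=5, e=sp−y≈44.266086; I≈47.086005, D=e−e_prev≈75.012450; u=1/4·44.266086+5/4·47.086005+3/2·75.012450≈182.442703; next y=-1/2·(-39.266086)+1/4·182.442703≈65.243719
n=11: y≈65.243719, sp=5, e=sp−y≈-60.243719; I≈-13.157713, D=e−e_prev≈-104.509804; u=1/4·(-60.243719)+5/4·(-13.157713)+3/2·(-104.509804)≈-188.272778; next y=-1/2·65.243719+1/4·(-188.272778)≈-79.690054
n=12: y≈-79.690054, sp=5, e=sp−y≈84.690054; I≈71.532340, D=e−e_prev≈144.933772; u=1/4·84.690054+5/4·71.532340+3/2·144.933772≈327.988597; next y=-1/2·(-79.690054)+1/4·327.988597≈121.842176
n=13: y≈121.842176, sp=5, e=sp−y≈-116.842176; I≈-45.309836, D=e−e_prev≈-201.532230; u=1/4·(-116.842176)+5/4·(-45.309836)+3/2·(-201.532230)≈-388.146184; next y=-1/2·121.842176+1/4·(-388.146184)≈-157.957634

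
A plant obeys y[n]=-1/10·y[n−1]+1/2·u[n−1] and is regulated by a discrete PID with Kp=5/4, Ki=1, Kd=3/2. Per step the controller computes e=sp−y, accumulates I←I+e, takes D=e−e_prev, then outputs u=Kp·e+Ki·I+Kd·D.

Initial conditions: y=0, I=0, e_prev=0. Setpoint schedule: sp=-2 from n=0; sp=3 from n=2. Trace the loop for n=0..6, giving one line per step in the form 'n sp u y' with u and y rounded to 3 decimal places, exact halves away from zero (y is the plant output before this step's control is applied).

(exact arithmetic carried between steps; '≈' marks a value shown rounded to 6 d.p. or computed from one; I and e_prev carry over from the previous line; the table rounds u and y to 3 d.p., halves away from zero)
n=0: y=0, sp=-2, e=sp−y=-2; I=-2, D=e−e_prev=-2; u=5/4·(-2)+1·(-2)+3/2·(-2)=-7.5; next y=-1/10·0+1/2·(-7.5)=-3.75
n=1: y=-3.75, sp=-2, e=sp−y=1.75; I=-0.25, D=e−e_prev=3.75; u=5/4·1.75+1·(-0.25)+3/2·3.75=7.5625; next y=-1/10·(-3.75)+1/2·7.5625=4.15625
n=2: y=4.15625, sp=3, e=sp−y=-1.15625; I=-1.40625, D=e−e_prev=-2.90625; u=5/4·(-1.15625)+1·(-1.40625)+3/2·(-2.90625)≈-7.210938; next y=-1/10·4.15625+1/2·(-7.210938)≈-4.021094
n=3: y≈-4.021094, sp=3, e=sp−y≈7.021094; I≈5.614844, D=e−e_prev≈8.177344; u=5/4·7.021094+1·5.614844+3/2·8.177344≈26.657227; next y=-1/10·(-4.021094)+1/2·26.657227≈13.730723
n=4: y≈13.730723, sp=3, e=sp−y≈-10.730723; I≈-5.115879, D=e−e_prev≈-17.751816; u=5/4·(-10.730723)+1·(-5.115879)+3/2·(-17.751816)≈-45.157007; next y=-1/10·13.730723+1/2·(-45.157007)≈-23.951576
n=5: y≈-23.951576, sp=3, e=sp−y≈26.951576; I≈21.835697, D=e−e_prev≈37.682298; u=5/4·26.951576+1·21.835697+3/2·37.682298≈112.048614; next y=-1/10·(-23.951576)+1/2·112.048614≈58.419465
n=6: y≈58.419465, sp=3, e=sp−y≈-55.419465; I≈-33.583768, D=e−e_prev≈-82.371040; u=5/4·(-55.419465)+1·(-33.583768)+3/2·(-82.371040)≈-226.414659; next y=-1/10·58.419465+1/2·(-226.414659)≈-119.049276

0 -2 -7.500 0.000
1 -2 7.563 -3.750
2 3 -7.211 4.156
3 3 26.657 -4.021
4 3 -45.157 13.731
5 3 112.049 -23.952
6 3 -226.415 58.419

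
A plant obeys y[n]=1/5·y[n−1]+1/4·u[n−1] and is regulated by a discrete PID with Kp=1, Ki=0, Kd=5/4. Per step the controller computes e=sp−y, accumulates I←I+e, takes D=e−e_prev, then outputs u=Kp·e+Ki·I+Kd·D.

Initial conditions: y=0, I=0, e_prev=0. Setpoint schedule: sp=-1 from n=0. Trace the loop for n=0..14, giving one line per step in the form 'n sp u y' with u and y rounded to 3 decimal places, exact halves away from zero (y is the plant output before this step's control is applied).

(exact arithmetic carried between steps; '≈' marks a value shown rounded to 6 d.p. or computed from one; I and e_prev carry over from the previous line; the table rounds u and y to 3 d.p., halves away from zero)
n=0: y=0, sp=-1, e=sp−y=-1; I=-1, D=e−e_prev=-1; u=1·(-1)+0·(-1)+5/4·(-1)=-2.25; next y=1/5·0+1/4·(-2.25)=-0.5625
n=1: y=-0.5625, sp=-1, e=sp−y=-0.4375; I=-1.4375, D=e−e_prev=0.5625; u=1·(-0.4375)+0·(-1.4375)+5/4·0.5625=0.265625; next y=1/5·(-0.5625)+1/4·0.265625≈-0.046094
n=2: y≈-0.046094, sp=-1, e=sp−y≈-0.953906; I≈-2.391406, D=e−e_prev≈-0.516406; u=1·(-0.953906)+0·(-2.391406)+5/4·(-0.516406)≈-1.599414; next y=1/5·(-0.046094)+1/4·(-1.599414)≈-0.409072
n=3: y≈-0.409072, sp=-1, e=sp−y≈-0.590928; I≈-2.982334, D=e−e_prev≈0.362979; u=1·(-0.590928)+0·(-2.982334)+5/4·0.362979≈-0.137205; next y=1/5·(-0.409072)+1/4·(-0.137205)≈-0.116116
n=4: y≈-0.116116, sp=-1, e=sp−y≈-0.883884; I≈-3.866218, D=e−e_prev≈-0.292957; u=1·(-0.883884)+0·(-3.866218)+5/4·(-0.292957)≈-1.250080; next y=1/5·(-0.116116)+1/4·(-1.250080)≈-0.335743
n=5: y≈-0.335743, sp=-1, e=sp−y≈-0.664257; I≈-4.530475, D=e−e_prev≈0.219628; u=1·(-0.664257)+0·(-4.530475)+5/4·0.219628≈-0.389722; next y=1/5·(-0.335743)+1/4·(-0.389722)≈-0.164579
n=6: y≈-0.164579, sp=-1, e=sp−y≈-0.835421; I≈-5.365896, D=e−e_prev≈-0.171164; u=1·(-0.835421)+0·(-5.365896)+5/4·(-0.171164)≈-1.049376; next y=1/5·(-0.164579)+1/4·(-1.049376)≈-0.295260
n=7: y≈-0.295260, sp=-1, e=sp−y≈-0.704740; I≈-6.070636, D=e−e_prev≈0.130681; u=1·(-0.704740)+0·(-6.070636)+5/4·0.130681≈-0.541390; next y=1/5·(-0.295260)+1/4·(-0.541390)≈-0.194399
n=8: y≈-0.194399, sp=-1, e=sp−y≈-0.805601; I≈-6.876237, D=e−e_prev≈-0.100860; u=1·(-0.805601)+0·(-6.876237)+5/4·(-0.100860)≈-0.931676; next y=1/5·(-0.194399)+1/4·(-0.931676)≈-0.271799
n=9: y≈-0.271799, sp=-1, e=sp−y≈-0.728201; I≈-7.604438, D=e−e_prev≈0.077400; u=1·(-0.728201)+0·(-7.604438)+5/4·0.077400≈-0.631452; next y=1/5·(-0.271799)+1/4·(-0.631452)≈-0.212223
n=10: y≈-0.212223, sp=-1, e=sp−y≈-0.787777; I≈-8.392215, D=e−e_prev≈-0.059576; u=1·(-0.787777)+0·(-8.392215)+5/4·(-0.059576)≈-0.862248; next y=1/5·(-0.212223)+1/4·(-0.862248)≈-0.258006
n=11: y≈-0.258006, sp=-1, e=sp−y≈-0.741994; I≈-9.134209, D=e−e_prev≈0.045784; u=1·(-0.741994)+0·(-9.134209)+5/4·0.045784≈-0.684764; next y=1/5·(-0.258006)+1/4·(-0.684764)≈-0.222792
n=12: y≈-0.222792, sp=-1, e=sp−y≈-0.777208; I≈-9.911417, D=e−e_prev≈-0.035214; u=1·(-0.777208)+0·(-9.911417)+5/4·(-0.035214)≈-0.821225; next y=1/5·(-0.222792)+1/4·(-0.821225)≈-0.249865
n=13: y≈-0.249865, sp=-1, e=sp−y≈-0.750135; I≈-10.661552, D=e−e_prev≈0.027073; u=1·(-0.750135)+0·(-10.661552)+5/4·0.027073≈-0.716294; next y=1/5·(-0.249865)+1/4·(-0.716294)≈-0.229047
n=14: y≈-0.229047, sp=-1, e=sp−y≈-0.770953; I≈-11.432505, D=e−e_prev≈-0.020818; u=1·(-0.770953)+0·(-11.432505)+5/4·(-0.020818)≈-0.796976; next y=1/5·(-0.229047)+1/4·(-0.796976)≈-0.245053

0 -1 -2.250 0.000
1 -1 0.266 -0.563
2 -1 -1.599 -0.046
3 -1 -0.137 -0.409
4 -1 -1.250 -0.116
5 -1 -0.390 -0.336
6 -1 -1.049 -0.165
7 -1 -0.541 -0.295
8 -1 -0.932 -0.194
9 -1 -0.631 -0.272
10 -1 -0.862 -0.212
11 -1 -0.685 -0.258
12 -1 -0.821 -0.223
13 -1 -0.716 -0.250
14 -1 -0.797 -0.229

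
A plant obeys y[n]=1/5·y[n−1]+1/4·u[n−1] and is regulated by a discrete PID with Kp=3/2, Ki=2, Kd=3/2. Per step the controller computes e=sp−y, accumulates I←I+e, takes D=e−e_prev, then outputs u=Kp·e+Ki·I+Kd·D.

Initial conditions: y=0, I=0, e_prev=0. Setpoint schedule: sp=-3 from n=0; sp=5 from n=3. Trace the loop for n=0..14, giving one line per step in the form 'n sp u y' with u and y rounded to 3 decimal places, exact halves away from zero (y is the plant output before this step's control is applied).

(exact arithmetic carried between steps; '≈' marks a value shown rounded to 6 d.p. or computed from one; I and e_prev carry over from the previous line; the table rounds u and y to 3 d.p., halves away from zero)
n=0: y=0, sp=-3, e=sp−y=-3; I=-3, D=e−e_prev=-3; u=3/2·(-3)+2·(-3)+3/2·(-3)=-15; next y=1/5·0+1/4·(-15)=-3.75
n=1: y=-3.75, sp=-3, e=sp−y=0.75; I=-2.25, D=e−e_prev=3.75; u=3/2·0.75+2·(-2.25)+3/2·3.75=2.25; next y=1/5·(-3.75)+1/4·2.25=-0.1875
n=2: y=-0.1875, sp=-3, e=sp−y=-2.8125; I=-5.0625, D=e−e_prev=-3.5625; u=3/2·(-2.8125)+2·(-5.0625)+3/2·(-3.5625)=-19.6875; next y=1/5·(-0.1875)+1/4·(-19.6875)=-4.959375
n=3: y=-4.959375, sp=5, e=sp−y=9.959375; I=4.896875, D=e−e_prev=12.771875; u=3/2·9.959375+2·4.896875+3/2·12.771875=43.890625; next y=1/5·(-4.959375)+1/4·43.890625≈9.980781
n=4: y≈9.980781, sp=5, e=sp−y≈-4.980781; I≈-0.083906, D=e−e_prev≈-14.940156; u=3/2·(-4.980781)+2·(-0.083906)+3/2·(-14.940156)≈-30.049219; next y=1/5·9.980781+1/4·(-30.049219)≈-5.516148
n=5: y≈-5.516148, sp=5, e=sp−y≈10.516148; I≈10.432242, D=e−e_prev≈15.496930; u=3/2·10.516148+2·10.432242+3/2·15.496930≈59.884102; next y=1/5·(-5.516148)+1/4·59.884102≈13.867796
n=6: y≈13.867796, sp=5, e=sp−y≈-8.867796; I≈1.564446, D=e−e_prev≈-19.383944; u=3/2·(-8.867796)+2·1.564446+3/2·(-19.383944)≈-39.248717; next y=1/5·13.867796+1/4·(-39.248717)≈-7.038620
n=7: y≈-7.038620, sp=5, e=sp−y≈12.038620; I≈13.603067, D=e−e_prev≈20.906416; u=3/2·12.038620+2·13.603067+3/2·20.906416≈76.623687; next y=1/5·(-7.038620)+1/4·76.623687≈17.748198
n=8: y≈17.748198, sp=5, e=sp−y≈-12.748198; I≈0.854869, D=e−e_prev≈-24.786818; u=3/2·(-12.748198)+2·0.854869+3/2·(-24.786818)≈-54.592785; next y=1/5·17.748198+1/4·(-54.592785)≈-10.098557
n=9: y≈-10.098557, sp=5, e=sp−y≈15.098557; I≈15.953426, D=e−e_prev≈27.846755; u=3/2·15.098557+2·15.953426+3/2·27.846755≈96.324818; next y=1/5·(-10.098557)+1/4·96.324818≈22.061493
n=10: y≈22.061493, sp=5, e=sp−y≈-17.061493; I≈-1.108068, D=e−e_prev≈-32.160050; u=3/2·(-17.061493)+2·(-1.108068)+3/2·(-32.160050)≈-76.048450; next y=1/5·22.061493+1/4·(-76.048450)≈-14.599814
n=11: y≈-14.599814, sp=5, e=sp−y≈19.599814; I≈18.491746, D=e−e_prev≈36.661307; u=3/2·19.599814+2·18.491746+3/2·36.661307≈121.375174; next y=1/5·(-14.599814)+1/4·121.375174≈27.423831
n=12: y≈27.423831, sp=5, e=sp−y≈-22.423831; I≈-3.932084, D=e−e_prev≈-42.023645; u=3/2·(-22.423831)+2·(-3.932084)+3/2·(-42.023645)≈-104.535382; next y=1/5·27.423831+1/4·(-104.535382)≈-20.649079
n=13: y≈-20.649079, sp=5, e=sp−y≈25.649079; I≈21.716995, D=e−e_prev≈48.072910; u=3/2·25.649079+2·21.716995+3/2·48.072910≈154.016974; next y=1/5·(-20.649079)+1/4·154.016974≈34.374428
n=14: y≈34.374428, sp=5, e=sp−y≈-29.374428; I≈-7.657433, D=e−e_prev≈-55.023507; u=3/2·(-29.374428)+2·(-7.657433)+3/2·(-55.023507)≈-141.911767; next y=1/5·34.374428+1/4·(-141.911767)≈-28.603056

0 -3 -15.000 0.000
1 -3 2.250 -3.750
2 -3 -19.688 -0.188
3 5 43.891 -4.959
4 5 -30.049 9.981
5 5 59.884 -5.516
6 5 -39.249 13.868
7 5 76.624 -7.039
8 5 -54.593 17.748
9 5 96.325 -10.099
10 5 -76.048 22.061
11 5 121.375 -14.600
12 5 -104.535 27.424
13 5 154.017 -20.649
14 5 -141.912 34.374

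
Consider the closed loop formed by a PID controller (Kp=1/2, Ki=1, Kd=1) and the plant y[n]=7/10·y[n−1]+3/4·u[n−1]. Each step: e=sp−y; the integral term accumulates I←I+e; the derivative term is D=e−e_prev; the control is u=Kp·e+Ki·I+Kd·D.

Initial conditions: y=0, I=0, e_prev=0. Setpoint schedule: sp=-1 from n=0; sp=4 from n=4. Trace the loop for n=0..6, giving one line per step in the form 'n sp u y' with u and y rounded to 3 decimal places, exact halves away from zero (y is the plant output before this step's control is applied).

(exact arithmetic carried between steps; '≈' marks a value shown rounded to 6 d.p. or computed from one; I and e_prev carry over from the previous line; the table rounds u and y to 3 d.p., halves away from zero)
n=0: y=0, sp=-1, e=sp−y=-1; I=-1, D=e−e_prev=-1; u=1/2·(-1)+1·(-1)+1·(-1)=-2.5; next y=7/10·0+3/4·(-2.5)=-1.875
n=1: y=-1.875, sp=-1, e=sp−y=0.875; I=-0.125, D=e−e_prev=1.875; u=1/2·0.875+1·(-0.125)+1·1.875=2.1875; next y=7/10·(-1.875)+3/4·2.1875=0.328125
n=2: y=0.328125, sp=-1, e=sp−y=-1.328125; I=-1.453125, D=e−e_prev=-2.203125; u=1/2·(-1.328125)+1·(-1.453125)+1·(-2.203125)≈-4.320313; next y=7/10·0.328125+3/4·(-4.320313)≈-3.010547
n=3: y≈-3.010547, sp=-1, e=sp−y≈2.010547; I≈0.557422, D=e−e_prev≈3.338672; u=1/2·2.010547+1·0.557422+1·3.338672≈4.901367; next y=7/10·(-3.010547)+3/4·4.901367≈1.568643
n=4: y≈1.568643, sp=4, e=sp−y≈2.431357; I≈2.988779, D=e−e_prev≈0.420811; u=1/2·2.431357+1·2.988779+1·0.420811≈4.625269; next y=7/10·1.568643+3/4·4.625269≈4.567001
n=5: y≈4.567001, sp=4, e=sp−y≈-0.567001; I≈2.421778, D=e−e_prev≈-2.998359; u=1/2·(-0.567001)+1·2.421778+1·(-2.998359)≈-0.860081; next y=7/10·4.567001+3/4·(-0.860081)≈2.551840
n=6: y≈2.551840, sp=4, e=sp−y≈1.448160; I≈3.869938, D=e−e_prev≈2.015161; u=1/2·1.448160+1·3.869938+1·2.015161≈6.609179; next y=7/10·2.551840+3/4·6.609179≈6.743173

0 -1 -2.500 0.000
1 -1 2.188 -1.875
2 -1 -4.320 0.328
3 -1 4.901 -3.011
4 4 4.625 1.569
5 4 -0.860 4.567
6 4 6.609 2.552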